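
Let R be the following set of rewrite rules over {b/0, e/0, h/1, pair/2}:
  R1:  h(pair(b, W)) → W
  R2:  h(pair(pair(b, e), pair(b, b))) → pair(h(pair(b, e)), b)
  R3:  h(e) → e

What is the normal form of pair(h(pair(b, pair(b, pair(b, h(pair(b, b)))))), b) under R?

pair(pair(b, pair(b, b)), b)

1. pair(h(pair(b, pair(b, pair(b, h(pair(b, b)))))), b)  →  pair(pair(b, pair(b, h(pair(b, b)))), b)   [R1 at 1]
2. pair(pair(b, pair(b, h(pair(b, b)))), b)  →  pair(pair(b, pair(b, b)), b)   [R1 at 1.2.2]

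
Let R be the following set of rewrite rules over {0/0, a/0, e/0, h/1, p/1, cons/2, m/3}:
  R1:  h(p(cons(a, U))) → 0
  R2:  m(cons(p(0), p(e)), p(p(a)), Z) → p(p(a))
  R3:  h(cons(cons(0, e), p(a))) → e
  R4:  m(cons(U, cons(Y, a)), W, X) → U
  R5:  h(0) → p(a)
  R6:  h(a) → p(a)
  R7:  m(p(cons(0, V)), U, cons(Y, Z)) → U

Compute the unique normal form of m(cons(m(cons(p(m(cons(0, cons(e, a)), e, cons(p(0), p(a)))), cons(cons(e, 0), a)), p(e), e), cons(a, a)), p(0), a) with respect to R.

p(0)

1. m(cons(m(cons(p(m(cons(0, cons(e, a)), e, cons(p(0), p(a)))), cons(cons(e, 0), a)), p(e), e), cons(a, a)), p(0), a)  →  m(cons(p(m(cons(0, cons(e, a)), e, cons(p(0), p(a)))), cons(cons(e, 0), a)), p(e), e)   [R4 at ε]
2. m(cons(p(m(cons(0, cons(e, a)), e, cons(p(0), p(a)))), cons(cons(e, 0), a)), p(e), e)  →  p(m(cons(0, cons(e, a)), e, cons(p(0), p(a))))   [R4 at ε]
3. p(m(cons(0, cons(e, a)), e, cons(p(0), p(a))))  →  p(0)   [R4 at 1]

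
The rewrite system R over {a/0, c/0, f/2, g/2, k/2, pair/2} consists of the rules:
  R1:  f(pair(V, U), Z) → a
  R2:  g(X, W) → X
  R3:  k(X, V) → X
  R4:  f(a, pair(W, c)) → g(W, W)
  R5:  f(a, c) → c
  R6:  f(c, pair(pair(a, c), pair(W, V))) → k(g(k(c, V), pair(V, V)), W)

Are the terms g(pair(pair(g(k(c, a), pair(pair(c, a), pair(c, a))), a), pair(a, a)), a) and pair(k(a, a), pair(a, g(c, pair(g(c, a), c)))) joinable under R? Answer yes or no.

Reduce t₁ = g(pair(pair(g(k(c, a), pair(pair(c, a), pair(c, a))), a), pair(a, a)), a):
1. g(pair(pair(g(k(c, a), pair(pair(c, a), pair(c, a))), a), pair(a, a)), a)  →  pair(pair(g(k(c, a), pair(pair(c, a), pair(c, a))), a), pair(a, a))   [R2 at ε]
2. pair(pair(g(k(c, a), pair(pair(c, a), pair(c, a))), a), pair(a, a))  →  pair(pair(k(c, a), a), pair(a, a))   [R2 at 1.1]
3. pair(pair(k(c, a), a), pair(a, a))  →  pair(pair(c, a), pair(a, a))   [R3 at 1.1]

Reduce t₂ = pair(k(a, a), pair(a, g(c, pair(g(c, a), c)))):
1. pair(k(a, a), pair(a, g(c, pair(g(c, a), c))))  →  pair(a, pair(a, g(c, pair(g(c, a), c))))   [R3 at 1]
2. pair(a, pair(a, g(c, pair(g(c, a), c))))  →  pair(a, pair(a, c))   [R2 at 2.2]

no — NF(t₁) = pair(pair(c, a), pair(a, a)), NF(t₂) = pair(a, pair(a, c))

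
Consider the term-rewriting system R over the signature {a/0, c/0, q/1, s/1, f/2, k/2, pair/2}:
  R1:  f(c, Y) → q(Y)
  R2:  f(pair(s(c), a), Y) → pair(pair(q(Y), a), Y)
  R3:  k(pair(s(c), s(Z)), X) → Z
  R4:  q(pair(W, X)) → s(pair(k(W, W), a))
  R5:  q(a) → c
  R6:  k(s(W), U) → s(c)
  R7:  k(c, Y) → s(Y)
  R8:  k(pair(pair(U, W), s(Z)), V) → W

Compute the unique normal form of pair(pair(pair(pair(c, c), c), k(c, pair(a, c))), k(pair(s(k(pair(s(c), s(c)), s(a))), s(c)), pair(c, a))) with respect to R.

1. pair(pair(pair(pair(c, c), c), k(c, pair(a, c))), k(pair(s(k(pair(s(c), s(c)), s(a))), s(c)), pair(c, a)))  →  pair(pair(pair(pair(c, c), c), s(pair(a, c))), k(pair(s(k(pair(s(c), s(c)), s(a))), s(c)), pair(c, a)))   [R7 at 1.2]
2. pair(pair(pair(pair(c, c), c), s(pair(a, c))), k(pair(s(k(pair(s(c), s(c)), s(a))), s(c)), pair(c, a)))  →  pair(pair(pair(pair(c, c), c), s(pair(a, c))), k(pair(s(c), s(c)), pair(c, a)))   [R3 at 2.1.1.1]
3. pair(pair(pair(pair(c, c), c), s(pair(a, c))), k(pair(s(c), s(c)), pair(c, a)))  →  pair(pair(pair(pair(c, c), c), s(pair(a, c))), c)   [R3 at 2]

pair(pair(pair(pair(c, c), c), s(pair(a, c))), c)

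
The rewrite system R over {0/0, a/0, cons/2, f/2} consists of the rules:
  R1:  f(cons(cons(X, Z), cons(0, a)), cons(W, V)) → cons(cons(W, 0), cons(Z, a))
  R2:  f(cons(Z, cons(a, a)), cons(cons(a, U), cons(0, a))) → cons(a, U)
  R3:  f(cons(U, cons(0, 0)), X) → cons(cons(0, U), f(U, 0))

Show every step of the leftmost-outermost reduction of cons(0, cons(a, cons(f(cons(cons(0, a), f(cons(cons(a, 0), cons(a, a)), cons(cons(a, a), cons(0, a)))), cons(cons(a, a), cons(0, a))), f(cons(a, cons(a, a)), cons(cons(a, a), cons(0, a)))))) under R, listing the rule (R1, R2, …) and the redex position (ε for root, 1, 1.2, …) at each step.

1. cons(0, cons(a, cons(f(cons(cons(0, a), f(cons(cons(a, 0), cons(a, a)), cons(cons(a, a), cons(0, a)))), cons(cons(a, a), cons(0, a))), f(cons(a, cons(a, a)), cons(cons(a, a), cons(0, a))))))  →  cons(0, cons(a, cons(f(cons(cons(0, a), cons(a, a)), cons(cons(a, a), cons(0, a))), f(cons(a, cons(a, a)), cons(cons(a, a), cons(0, a))))))   [R2 at 2.2.1.1.2]
2. cons(0, cons(a, cons(f(cons(cons(0, a), cons(a, a)), cons(cons(a, a), cons(0, a))), f(cons(a, cons(a, a)), cons(cons(a, a), cons(0, a))))))  →  cons(0, cons(a, cons(cons(a, a), f(cons(a, cons(a, a)), cons(cons(a, a), cons(0, a))))))   [R2 at 2.2.1]
3. cons(0, cons(a, cons(cons(a, a), f(cons(a, cons(a, a)), cons(cons(a, a), cons(0, a))))))  →  cons(0, cons(a, cons(cons(a, a), cons(a, a))))   [R2 at 2.2.2]

cons(0, cons(a, cons(cons(a, a), cons(a, a))))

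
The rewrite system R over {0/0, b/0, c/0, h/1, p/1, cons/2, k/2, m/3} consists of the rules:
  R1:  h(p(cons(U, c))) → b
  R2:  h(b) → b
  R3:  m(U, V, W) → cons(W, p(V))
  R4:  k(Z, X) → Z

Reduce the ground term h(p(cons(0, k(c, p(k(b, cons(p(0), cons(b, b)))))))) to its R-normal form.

b

1. h(p(cons(0, k(c, p(k(b, cons(p(0), cons(b, b))))))))  →  h(p(cons(0, c)))   [R4 at 1.1.2]
2. h(p(cons(0, c)))  →  b   [R1 at ε]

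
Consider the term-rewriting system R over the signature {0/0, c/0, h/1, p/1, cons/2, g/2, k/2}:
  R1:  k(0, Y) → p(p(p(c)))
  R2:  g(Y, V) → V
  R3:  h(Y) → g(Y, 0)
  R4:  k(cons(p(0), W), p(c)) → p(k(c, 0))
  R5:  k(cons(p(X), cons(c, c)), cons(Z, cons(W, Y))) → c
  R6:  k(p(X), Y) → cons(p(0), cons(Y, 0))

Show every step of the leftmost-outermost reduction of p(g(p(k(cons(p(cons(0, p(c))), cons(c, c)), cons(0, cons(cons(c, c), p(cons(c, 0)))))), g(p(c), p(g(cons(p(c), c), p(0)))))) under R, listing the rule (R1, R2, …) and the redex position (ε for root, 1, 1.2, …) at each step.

1. p(g(p(k(cons(p(cons(0, p(c))), cons(c, c)), cons(0, cons(cons(c, c), p(cons(c, 0)))))), g(p(c), p(g(cons(p(c), c), p(0))))))  →  p(g(p(c), p(g(cons(p(c), c), p(0)))))   [R2 at 1]
2. p(g(p(c), p(g(cons(p(c), c), p(0)))))  →  p(p(g(cons(p(c), c), p(0))))   [R2 at 1]
3. p(p(g(cons(p(c), c), p(0))))  →  p(p(p(0)))   [R2 at 1.1]

p(p(p(0)))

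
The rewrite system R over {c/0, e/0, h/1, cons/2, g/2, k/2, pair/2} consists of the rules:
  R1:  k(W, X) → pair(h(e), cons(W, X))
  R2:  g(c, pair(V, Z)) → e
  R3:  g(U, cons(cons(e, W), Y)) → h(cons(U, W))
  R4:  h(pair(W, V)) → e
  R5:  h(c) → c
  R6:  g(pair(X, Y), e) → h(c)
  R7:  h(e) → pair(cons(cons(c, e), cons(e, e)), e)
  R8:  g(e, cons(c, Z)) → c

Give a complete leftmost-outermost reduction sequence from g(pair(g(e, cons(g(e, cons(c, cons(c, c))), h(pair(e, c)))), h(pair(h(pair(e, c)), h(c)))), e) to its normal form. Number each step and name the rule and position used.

1. g(pair(g(e, cons(g(e, cons(c, cons(c, c))), h(pair(e, c)))), h(pair(h(pair(e, c)), h(c)))), e)  →  h(c)   [R6 at ε]
2. h(c)  →  c   [R5 at ε]

c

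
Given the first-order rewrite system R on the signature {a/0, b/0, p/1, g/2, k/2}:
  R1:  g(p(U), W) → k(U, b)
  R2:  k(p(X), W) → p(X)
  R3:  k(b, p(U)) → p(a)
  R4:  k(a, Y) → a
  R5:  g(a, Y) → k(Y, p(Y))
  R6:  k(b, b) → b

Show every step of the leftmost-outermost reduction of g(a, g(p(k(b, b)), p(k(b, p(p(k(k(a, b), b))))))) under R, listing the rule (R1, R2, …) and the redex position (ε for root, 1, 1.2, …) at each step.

1. g(a, g(p(k(b, b)), p(k(b, p(p(k(k(a, b), b)))))))  →  k(g(p(k(b, b)), p(k(b, p(p(k(k(a, b), b)))))), p(g(p(k(b, b)), p(k(b, p(p(k(k(a, b), b))))))))   [R5 at ε]
2. k(g(p(k(b, b)), p(k(b, p(p(k(k(a, b), b)))))), p(g(p(k(b, b)), p(k(b, p(p(k(k(a, b), b))))))))  →  k(k(k(b, b), b), p(g(p(k(b, b)), p(k(b, p(p(k(k(a, b), b))))))))   [R1 at 1]
3. k(k(k(b, b), b), p(g(p(k(b, b)), p(k(b, p(p(k(k(a, b), b))))))))  →  k(k(b, b), p(g(p(k(b, b)), p(k(b, p(p(k(k(a, b), b))))))))   [R6 at 1.1]
4. k(k(b, b), p(g(p(k(b, b)), p(k(b, p(p(k(k(a, b), b))))))))  →  k(b, p(g(p(k(b, b)), p(k(b, p(p(k(k(a, b), b))))))))   [R6 at 1]
5. k(b, p(g(p(k(b, b)), p(k(b, p(p(k(k(a, b), b))))))))  →  p(a)   [R3 at ε]

p(a)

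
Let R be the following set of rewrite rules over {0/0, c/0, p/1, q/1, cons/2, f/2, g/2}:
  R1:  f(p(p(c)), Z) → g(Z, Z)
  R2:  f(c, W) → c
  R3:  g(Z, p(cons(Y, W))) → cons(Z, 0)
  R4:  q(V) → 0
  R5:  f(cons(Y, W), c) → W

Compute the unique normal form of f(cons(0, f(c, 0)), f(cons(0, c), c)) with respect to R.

c

1. f(cons(0, f(c, 0)), f(cons(0, c), c))  →  f(cons(0, c), f(cons(0, c), c))   [R2 at 1.2]
2. f(cons(0, c), f(cons(0, c), c))  →  f(cons(0, c), c)   [R5 at 2]
3. f(cons(0, c), c)  →  c   [R5 at ε]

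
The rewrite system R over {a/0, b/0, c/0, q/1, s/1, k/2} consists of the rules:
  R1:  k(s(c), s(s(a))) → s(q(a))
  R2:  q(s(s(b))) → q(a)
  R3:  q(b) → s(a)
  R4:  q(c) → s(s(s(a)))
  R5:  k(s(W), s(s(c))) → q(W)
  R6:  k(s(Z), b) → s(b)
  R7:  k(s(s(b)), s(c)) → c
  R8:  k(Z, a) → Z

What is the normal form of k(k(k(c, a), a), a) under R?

c

1. k(k(k(c, a), a), a)  →  k(k(c, a), a)   [R8 at ε]
2. k(k(c, a), a)  →  k(c, a)   [R8 at ε]
3. k(c, a)  →  c   [R8 at ε]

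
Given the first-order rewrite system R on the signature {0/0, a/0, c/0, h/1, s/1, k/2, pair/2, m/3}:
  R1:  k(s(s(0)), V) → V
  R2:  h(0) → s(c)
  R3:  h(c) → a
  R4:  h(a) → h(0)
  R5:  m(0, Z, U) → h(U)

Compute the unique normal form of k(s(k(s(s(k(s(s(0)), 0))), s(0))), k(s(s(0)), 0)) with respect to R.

0

1. k(s(k(s(s(k(s(s(0)), 0))), s(0))), k(s(s(0)), 0))  →  k(s(k(s(s(0)), s(0))), k(s(s(0)), 0))   [R1 at 1.1.1.1.1]
2. k(s(k(s(s(0)), s(0))), k(s(s(0)), 0))  →  k(s(s(0)), k(s(s(0)), 0))   [R1 at 1.1]
3. k(s(s(0)), k(s(s(0)), 0))  →  k(s(s(0)), 0)   [R1 at ε]
4. k(s(s(0)), 0)  →  0   [R1 at ε]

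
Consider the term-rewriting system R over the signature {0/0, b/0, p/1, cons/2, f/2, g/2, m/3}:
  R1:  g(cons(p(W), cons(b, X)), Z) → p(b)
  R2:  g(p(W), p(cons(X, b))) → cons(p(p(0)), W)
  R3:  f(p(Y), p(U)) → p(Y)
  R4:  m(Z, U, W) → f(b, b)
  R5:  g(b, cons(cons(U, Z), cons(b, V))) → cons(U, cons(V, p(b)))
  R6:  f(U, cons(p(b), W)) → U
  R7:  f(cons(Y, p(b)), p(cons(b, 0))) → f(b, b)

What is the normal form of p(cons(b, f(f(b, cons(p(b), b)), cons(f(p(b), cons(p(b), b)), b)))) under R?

p(cons(b, b))

1. p(cons(b, f(f(b, cons(p(b), b)), cons(f(p(b), cons(p(b), b)), b))))  →  p(cons(b, f(b, cons(f(p(b), cons(p(b), b)), b))))   [R6 at 1.2.1]
2. p(cons(b, f(b, cons(f(p(b), cons(p(b), b)), b))))  →  p(cons(b, f(b, cons(p(b), b))))   [R6 at 1.2.2.1]
3. p(cons(b, f(b, cons(p(b), b))))  →  p(cons(b, b))   [R6 at 1.2]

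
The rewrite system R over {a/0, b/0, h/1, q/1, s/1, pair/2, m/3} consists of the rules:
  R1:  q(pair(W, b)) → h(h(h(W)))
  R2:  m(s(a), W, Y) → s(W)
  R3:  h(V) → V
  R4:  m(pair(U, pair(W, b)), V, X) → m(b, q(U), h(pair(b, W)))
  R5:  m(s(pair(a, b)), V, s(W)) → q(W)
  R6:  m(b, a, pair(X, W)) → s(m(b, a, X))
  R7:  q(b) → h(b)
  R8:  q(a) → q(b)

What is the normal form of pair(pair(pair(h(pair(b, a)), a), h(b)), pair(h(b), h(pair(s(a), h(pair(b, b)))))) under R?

pair(pair(pair(pair(b, a), a), b), pair(b, pair(s(a), pair(b, b))))

1. pair(pair(pair(h(pair(b, a)), a), h(b)), pair(h(b), h(pair(s(a), h(pair(b, b))))))  →  pair(pair(pair(pair(b, a), a), h(b)), pair(h(b), h(pair(s(a), h(pair(b, b))))))   [R3 at 1.1.1]
2. pair(pair(pair(pair(b, a), a), h(b)), pair(h(b), h(pair(s(a), h(pair(b, b))))))  →  pair(pair(pair(pair(b, a), a), b), pair(h(b), h(pair(s(a), h(pair(b, b))))))   [R3 at 1.2]
3. pair(pair(pair(pair(b, a), a), b), pair(h(b), h(pair(s(a), h(pair(b, b))))))  →  pair(pair(pair(pair(b, a), a), b), pair(b, h(pair(s(a), h(pair(b, b))))))   [R3 at 2.1]
4. pair(pair(pair(pair(b, a), a), b), pair(b, h(pair(s(a), h(pair(b, b))))))  →  pair(pair(pair(pair(b, a), a), b), pair(b, pair(s(a), h(pair(b, b)))))   [R3 at 2.2]
5. pair(pair(pair(pair(b, a), a), b), pair(b, pair(s(a), h(pair(b, b)))))  →  pair(pair(pair(pair(b, a), a), b), pair(b, pair(s(a), pair(b, b))))   [R3 at 2.2.2]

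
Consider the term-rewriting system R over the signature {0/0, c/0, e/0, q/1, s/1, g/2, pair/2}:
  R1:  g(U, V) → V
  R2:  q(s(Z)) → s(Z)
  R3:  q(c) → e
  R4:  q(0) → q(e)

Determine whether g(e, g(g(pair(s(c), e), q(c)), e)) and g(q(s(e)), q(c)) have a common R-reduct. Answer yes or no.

Reduce t₁ = g(e, g(g(pair(s(c), e), q(c)), e)):
1. g(e, g(g(pair(s(c), e), q(c)), e))  →  g(g(pair(s(c), e), q(c)), e)   [R1 at ε]
2. g(g(pair(s(c), e), q(c)), e)  →  e   [R1 at ε]

Reduce t₂ = g(q(s(e)), q(c)):
1. g(q(s(e)), q(c))  →  q(c)   [R1 at ε]
2. q(c)  →  e   [R3 at ε]

yes — NF(t₁) = e, NF(t₂) = e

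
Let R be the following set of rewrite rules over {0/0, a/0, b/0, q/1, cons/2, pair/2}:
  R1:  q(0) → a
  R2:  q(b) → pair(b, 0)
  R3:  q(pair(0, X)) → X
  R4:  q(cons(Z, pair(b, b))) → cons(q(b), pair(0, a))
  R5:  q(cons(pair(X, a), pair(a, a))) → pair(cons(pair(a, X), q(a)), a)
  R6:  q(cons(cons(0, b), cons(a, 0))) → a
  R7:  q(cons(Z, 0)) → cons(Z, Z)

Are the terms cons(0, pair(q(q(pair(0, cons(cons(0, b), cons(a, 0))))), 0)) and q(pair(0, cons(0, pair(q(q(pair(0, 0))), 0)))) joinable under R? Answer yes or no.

Reduce t₁ = cons(0, pair(q(q(pair(0, cons(cons(0, b), cons(a, 0))))), 0)):
1. cons(0, pair(q(q(pair(0, cons(cons(0, b), cons(a, 0))))), 0))  →  cons(0, pair(q(cons(cons(0, b), cons(a, 0))), 0))   [R3 at 2.1.1]
2. cons(0, pair(q(cons(cons(0, b), cons(a, 0))), 0))  →  cons(0, pair(a, 0))   [R6 at 2.1]

Reduce t₂ = q(pair(0, cons(0, pair(q(q(pair(0, 0))), 0)))):
1. q(pair(0, cons(0, pair(q(q(pair(0, 0))), 0))))  →  cons(0, pair(q(q(pair(0, 0))), 0))   [R3 at ε]
2. cons(0, pair(q(q(pair(0, 0))), 0))  →  cons(0, pair(q(0), 0))   [R3 at 2.1.1]
3. cons(0, pair(q(0), 0))  →  cons(0, pair(a, 0))   [R1 at 2.1]

yes — NF(t₁) = cons(0, pair(a, 0)), NF(t₂) = cons(0, pair(a, 0))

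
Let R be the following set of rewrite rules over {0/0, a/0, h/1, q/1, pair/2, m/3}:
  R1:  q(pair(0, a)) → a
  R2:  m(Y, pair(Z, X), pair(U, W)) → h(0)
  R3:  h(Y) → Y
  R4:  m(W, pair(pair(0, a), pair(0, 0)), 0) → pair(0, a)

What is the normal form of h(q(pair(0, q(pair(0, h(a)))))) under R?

a

1. h(q(pair(0, q(pair(0, h(a))))))  →  q(pair(0, q(pair(0, h(a)))))   [R3 at ε]
2. q(pair(0, q(pair(0, h(a)))))  →  q(pair(0, q(pair(0, a))))   [R3 at 1.2.1.2]
3. q(pair(0, q(pair(0, a))))  →  q(pair(0, a))   [R1 at 1.2]
4. q(pair(0, a))  →  a   [R1 at ε]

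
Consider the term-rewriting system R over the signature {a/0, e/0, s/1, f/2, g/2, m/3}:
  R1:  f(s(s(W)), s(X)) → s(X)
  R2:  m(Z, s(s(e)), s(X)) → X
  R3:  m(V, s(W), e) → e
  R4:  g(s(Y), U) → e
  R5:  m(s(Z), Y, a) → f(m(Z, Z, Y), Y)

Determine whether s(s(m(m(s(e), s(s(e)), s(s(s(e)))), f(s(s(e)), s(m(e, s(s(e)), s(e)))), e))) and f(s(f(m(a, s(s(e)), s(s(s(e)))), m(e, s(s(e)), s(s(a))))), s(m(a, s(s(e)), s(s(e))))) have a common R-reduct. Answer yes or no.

yes — NF(t₁) = s(s(e)), NF(t₂) = s(s(e))

Reduce t₁ = s(s(m(m(s(e), s(s(e)), s(s(s(e)))), f(s(s(e)), s(m(e, s(s(e)), s(e)))), e))):
1. s(s(m(m(s(e), s(s(e)), s(s(s(e)))), f(s(s(e)), s(m(e, s(s(e)), s(e)))), e)))  →  s(s(m(s(s(e)), f(s(s(e)), s(m(e, s(s(e)), s(e)))), e)))   [R2 at 1.1.1]
2. s(s(m(s(s(e)), f(s(s(e)), s(m(e, s(s(e)), s(e)))), e)))  →  s(s(m(s(s(e)), s(m(e, s(s(e)), s(e))), e)))   [R1 at 1.1.2]
3. s(s(m(s(s(e)), s(m(e, s(s(e)), s(e))), e)))  →  s(s(e))   [R3 at 1.1]

Reduce t₂ = f(s(f(m(a, s(s(e)), s(s(s(e)))), m(e, s(s(e)), s(s(a))))), s(m(a, s(s(e)), s(s(e))))):
1. f(s(f(m(a, s(s(e)), s(s(s(e)))), m(e, s(s(e)), s(s(a))))), s(m(a, s(s(e)), s(s(e)))))  →  f(s(f(s(s(e)), m(e, s(s(e)), s(s(a))))), s(m(a, s(s(e)), s(s(e)))))   [R2 at 1.1.1]
2. f(s(f(s(s(e)), m(e, s(s(e)), s(s(a))))), s(m(a, s(s(e)), s(s(e)))))  →  f(s(f(s(s(e)), s(a))), s(m(a, s(s(e)), s(s(e)))))   [R2 at 1.1.2]
3. f(s(f(s(s(e)), s(a))), s(m(a, s(s(e)), s(s(e)))))  →  f(s(s(a)), s(m(a, s(s(e)), s(s(e)))))   [R1 at 1.1]
4. f(s(s(a)), s(m(a, s(s(e)), s(s(e)))))  →  s(m(a, s(s(e)), s(s(e))))   [R1 at ε]
5. s(m(a, s(s(e)), s(s(e))))  →  s(s(e))   [R2 at 1]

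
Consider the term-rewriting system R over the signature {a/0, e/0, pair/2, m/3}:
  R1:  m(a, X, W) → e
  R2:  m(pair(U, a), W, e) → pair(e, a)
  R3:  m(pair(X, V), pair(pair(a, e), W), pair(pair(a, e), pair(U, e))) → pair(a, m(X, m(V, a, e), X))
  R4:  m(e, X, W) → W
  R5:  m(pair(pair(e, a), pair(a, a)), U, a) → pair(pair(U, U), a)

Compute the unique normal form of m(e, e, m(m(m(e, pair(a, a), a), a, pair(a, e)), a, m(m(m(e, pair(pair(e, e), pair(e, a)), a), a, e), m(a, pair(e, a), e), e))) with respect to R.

1. m(e, e, m(m(m(e, pair(a, a), a), a, pair(a, e)), a, m(m(m(e, pair(pair(e, e), pair(e, a)), a), a, e), m(a, pair(e, a), e), e)))  →  m(m(m(e, pair(a, a), a), a, pair(a, e)), a, m(m(m(e, pair(pair(e, e), pair(e, a)), a), a, e), m(a, pair(e, a), e), e))   [R4 at ε]
2. m(m(m(e, pair(a, a), a), a, pair(a, e)), a, m(m(m(e, pair(pair(e, e), pair(e, a)), a), a, e), m(a, pair(e, a), e), e))  →  m(m(a, a, pair(a, e)), a, m(m(m(e, pair(pair(e, e), pair(e, a)), a), a, e), m(a, pair(e, a), e), e))   [R4 at 1.1]
3. m(m(a, a, pair(a, e)), a, m(m(m(e, pair(pair(e, e), pair(e, a)), a), a, e), m(a, pair(e, a), e), e))  →  m(e, a, m(m(m(e, pair(pair(e, e), pair(e, a)), a), a, e), m(a, pair(e, a), e), e))   [R1 at 1]
4. m(e, a, m(m(m(e, pair(pair(e, e), pair(e, a)), a), a, e), m(a, pair(e, a), e), e))  →  m(m(m(e, pair(pair(e, e), pair(e, a)), a), a, e), m(a, pair(e, a), e), e)   [R4 at ε]
5. m(m(m(e, pair(pair(e, e), pair(e, a)), a), a, e), m(a, pair(e, a), e), e)  →  m(m(a, a, e), m(a, pair(e, a), e), e)   [R4 at 1.1]
6. m(m(a, a, e), m(a, pair(e, a), e), e)  →  m(e, m(a, pair(e, a), e), e)   [R1 at 1]
7. m(e, m(a, pair(e, a), e), e)  →  e   [R4 at ε]

e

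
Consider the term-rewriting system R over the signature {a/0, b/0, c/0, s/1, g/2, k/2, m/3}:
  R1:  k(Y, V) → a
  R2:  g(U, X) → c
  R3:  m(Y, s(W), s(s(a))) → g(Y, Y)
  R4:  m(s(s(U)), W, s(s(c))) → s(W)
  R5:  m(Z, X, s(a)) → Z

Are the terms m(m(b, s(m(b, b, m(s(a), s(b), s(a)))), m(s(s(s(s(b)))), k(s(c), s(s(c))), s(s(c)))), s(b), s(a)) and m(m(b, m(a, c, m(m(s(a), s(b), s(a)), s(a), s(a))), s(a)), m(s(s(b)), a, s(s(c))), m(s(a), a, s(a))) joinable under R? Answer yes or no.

yes — NF(t₁) = b, NF(t₂) = b

Reduce t₁ = m(m(b, s(m(b, b, m(s(a), s(b), s(a)))), m(s(s(s(s(b)))), k(s(c), s(s(c))), s(s(c)))), s(b), s(a)):
1. m(m(b, s(m(b, b, m(s(a), s(b), s(a)))), m(s(s(s(s(b)))), k(s(c), s(s(c))), s(s(c)))), s(b), s(a))  →  m(b, s(m(b, b, m(s(a), s(b), s(a)))), m(s(s(s(s(b)))), k(s(c), s(s(c))), s(s(c))))   [R5 at ε]
2. m(b, s(m(b, b, m(s(a), s(b), s(a)))), m(s(s(s(s(b)))), k(s(c), s(s(c))), s(s(c))))  →  m(b, s(m(b, b, s(a))), m(s(s(s(s(b)))), k(s(c), s(s(c))), s(s(c))))   [R5 at 2.1.3]
3. m(b, s(m(b, b, s(a))), m(s(s(s(s(b)))), k(s(c), s(s(c))), s(s(c))))  →  m(b, s(b), m(s(s(s(s(b)))), k(s(c), s(s(c))), s(s(c))))   [R5 at 2.1]
4. m(b, s(b), m(s(s(s(s(b)))), k(s(c), s(s(c))), s(s(c))))  →  m(b, s(b), s(k(s(c), s(s(c)))))   [R4 at 3]
5. m(b, s(b), s(k(s(c), s(s(c)))))  →  m(b, s(b), s(a))   [R1 at 3.1]
6. m(b, s(b), s(a))  →  b   [R5 at ε]

Reduce t₂ = m(m(b, m(a, c, m(m(s(a), s(b), s(a)), s(a), s(a))), s(a)), m(s(s(b)), a, s(s(c))), m(s(a), a, s(a))):
1. m(m(b, m(a, c, m(m(s(a), s(b), s(a)), s(a), s(a))), s(a)), m(s(s(b)), a, s(s(c))), m(s(a), a, s(a)))  →  m(b, m(s(s(b)), a, s(s(c))), m(s(a), a, s(a)))   [R5 at 1]
2. m(b, m(s(s(b)), a, s(s(c))), m(s(a), a, s(a)))  →  m(b, s(a), m(s(a), a, s(a)))   [R4 at 2]
3. m(b, s(a), m(s(a), a, s(a)))  →  m(b, s(a), s(a))   [R5 at 3]
4. m(b, s(a), s(a))  →  b   [R5 at ε]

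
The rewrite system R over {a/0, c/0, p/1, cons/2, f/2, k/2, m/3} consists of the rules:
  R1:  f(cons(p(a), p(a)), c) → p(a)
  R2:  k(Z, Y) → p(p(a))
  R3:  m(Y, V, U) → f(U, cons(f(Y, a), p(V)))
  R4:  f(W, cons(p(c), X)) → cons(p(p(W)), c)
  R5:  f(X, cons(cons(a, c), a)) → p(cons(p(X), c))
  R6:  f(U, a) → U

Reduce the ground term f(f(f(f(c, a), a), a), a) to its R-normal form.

c

1. f(f(f(f(c, a), a), a), a)  →  f(f(f(c, a), a), a)   [R6 at ε]
2. f(f(f(c, a), a), a)  →  f(f(c, a), a)   [R6 at ε]
3. f(f(c, a), a)  →  f(c, a)   [R6 at ε]
4. f(c, a)  →  c   [R6 at ε]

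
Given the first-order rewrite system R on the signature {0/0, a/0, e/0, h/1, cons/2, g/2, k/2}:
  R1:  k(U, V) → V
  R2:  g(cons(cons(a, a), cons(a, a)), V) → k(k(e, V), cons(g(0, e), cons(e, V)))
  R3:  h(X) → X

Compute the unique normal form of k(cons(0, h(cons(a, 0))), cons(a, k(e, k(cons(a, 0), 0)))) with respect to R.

1. k(cons(0, h(cons(a, 0))), cons(a, k(e, k(cons(a, 0), 0))))  →  cons(a, k(e, k(cons(a, 0), 0)))   [R1 at ε]
2. cons(a, k(e, k(cons(a, 0), 0)))  →  cons(a, k(cons(a, 0), 0))   [R1 at 2]
3. cons(a, k(cons(a, 0), 0))  →  cons(a, 0)   [R1 at 2]

cons(a, 0)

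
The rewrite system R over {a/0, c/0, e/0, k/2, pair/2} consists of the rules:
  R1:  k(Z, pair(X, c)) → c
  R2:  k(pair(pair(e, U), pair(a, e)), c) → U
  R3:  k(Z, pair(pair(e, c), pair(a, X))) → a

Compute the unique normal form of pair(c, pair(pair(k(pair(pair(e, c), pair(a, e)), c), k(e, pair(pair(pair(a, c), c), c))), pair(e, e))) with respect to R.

1. pair(c, pair(pair(k(pair(pair(e, c), pair(a, e)), c), k(e, pair(pair(pair(a, c), c), c))), pair(e, e)))  →  pair(c, pair(pair(c, k(e, pair(pair(pair(a, c), c), c))), pair(e, e)))   [R2 at 2.1.1]
2. pair(c, pair(pair(c, k(e, pair(pair(pair(a, c), c), c))), pair(e, e)))  →  pair(c, pair(pair(c, c), pair(e, e)))   [R1 at 2.1.2]

pair(c, pair(pair(c, c), pair(e, e)))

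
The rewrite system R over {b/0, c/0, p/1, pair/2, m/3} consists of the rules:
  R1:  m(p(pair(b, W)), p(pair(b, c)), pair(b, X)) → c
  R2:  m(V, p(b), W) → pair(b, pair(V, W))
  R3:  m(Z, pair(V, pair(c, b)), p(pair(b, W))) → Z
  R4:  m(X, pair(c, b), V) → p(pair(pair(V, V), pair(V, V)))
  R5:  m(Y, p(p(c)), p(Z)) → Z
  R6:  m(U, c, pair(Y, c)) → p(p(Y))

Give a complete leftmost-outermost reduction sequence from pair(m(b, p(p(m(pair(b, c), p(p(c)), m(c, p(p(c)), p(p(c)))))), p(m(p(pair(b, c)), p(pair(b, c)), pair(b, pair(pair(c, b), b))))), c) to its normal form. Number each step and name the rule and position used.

pair(c, c)

1. pair(m(b, p(p(m(pair(b, c), p(p(c)), m(c, p(p(c)), p(p(c)))))), p(m(p(pair(b, c)), p(pair(b, c)), pair(b, pair(pair(c, b), b))))), c)  →  pair(m(b, p(p(m(pair(b, c), p(p(c)), p(c)))), p(m(p(pair(b, c)), p(pair(b, c)), pair(b, pair(pair(c, b), b))))), c)   [R5 at 1.2.1.1.3]
2. pair(m(b, p(p(m(pair(b, c), p(p(c)), p(c)))), p(m(p(pair(b, c)), p(pair(b, c)), pair(b, pair(pair(c, b), b))))), c)  →  pair(m(b, p(p(c)), p(m(p(pair(b, c)), p(pair(b, c)), pair(b, pair(pair(c, b), b))))), c)   [R5 at 1.2.1.1]
3. pair(m(b, p(p(c)), p(m(p(pair(b, c)), p(pair(b, c)), pair(b, pair(pair(c, b), b))))), c)  →  pair(m(p(pair(b, c)), p(pair(b, c)), pair(b, pair(pair(c, b), b))), c)   [R5 at 1]
4. pair(m(p(pair(b, c)), p(pair(b, c)), pair(b, pair(pair(c, b), b))), c)  →  pair(c, c)   [R1 at 1]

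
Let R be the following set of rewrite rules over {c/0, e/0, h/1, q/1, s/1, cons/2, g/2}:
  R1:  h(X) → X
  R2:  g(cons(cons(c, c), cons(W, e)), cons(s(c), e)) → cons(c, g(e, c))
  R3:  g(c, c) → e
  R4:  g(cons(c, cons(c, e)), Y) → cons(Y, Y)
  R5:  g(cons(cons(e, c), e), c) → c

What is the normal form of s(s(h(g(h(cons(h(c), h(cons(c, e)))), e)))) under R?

1. s(s(h(g(h(cons(h(c), h(cons(c, e)))), e))))  →  s(s(g(h(cons(h(c), h(cons(c, e)))), e)))   [R1 at 1.1]
2. s(s(g(h(cons(h(c), h(cons(c, e)))), e)))  →  s(s(g(cons(h(c), h(cons(c, e))), e)))   [R1 at 1.1.1]
3. s(s(g(cons(h(c), h(cons(c, e))), e)))  →  s(s(g(cons(c, h(cons(c, e))), e)))   [R1 at 1.1.1.1]
4. s(s(g(cons(c, h(cons(c, e))), e)))  →  s(s(g(cons(c, cons(c, e)), e)))   [R1 at 1.1.1.2]
5. s(s(g(cons(c, cons(c, e)), e)))  →  s(s(cons(e, e)))   [R4 at 1.1]

s(s(cons(e, e)))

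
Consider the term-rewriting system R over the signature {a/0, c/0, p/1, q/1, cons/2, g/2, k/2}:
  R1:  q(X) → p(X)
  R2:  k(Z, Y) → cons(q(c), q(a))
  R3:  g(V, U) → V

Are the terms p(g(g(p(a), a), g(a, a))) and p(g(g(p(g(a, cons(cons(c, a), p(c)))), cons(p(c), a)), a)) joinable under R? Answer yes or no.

Reduce t₁ = p(g(g(p(a), a), g(a, a))):
1. p(g(g(p(a), a), g(a, a)))  →  p(g(p(a), a))   [R3 at 1]
2. p(g(p(a), a))  →  p(p(a))   [R3 at 1]

Reduce t₂ = p(g(g(p(g(a, cons(cons(c, a), p(c)))), cons(p(c), a)), a)):
1. p(g(g(p(g(a, cons(cons(c, a), p(c)))), cons(p(c), a)), a))  →  p(g(p(g(a, cons(cons(c, a), p(c)))), cons(p(c), a)))   [R3 at 1]
2. p(g(p(g(a, cons(cons(c, a), p(c)))), cons(p(c), a)))  →  p(p(g(a, cons(cons(c, a), p(c)))))   [R3 at 1]
3. p(p(g(a, cons(cons(c, a), p(c)))))  →  p(p(a))   [R3 at 1.1]

yes — NF(t₁) = p(p(a)), NF(t₂) = p(p(a))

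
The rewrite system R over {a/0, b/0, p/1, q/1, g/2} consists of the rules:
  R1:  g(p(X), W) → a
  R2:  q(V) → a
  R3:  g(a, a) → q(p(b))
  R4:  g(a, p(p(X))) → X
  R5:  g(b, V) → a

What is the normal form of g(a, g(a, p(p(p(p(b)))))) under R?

b

1. g(a, g(a, p(p(p(p(b))))))  →  g(a, p(p(b)))   [R4 at 2]
2. g(a, p(p(b)))  →  b   [R4 at ε]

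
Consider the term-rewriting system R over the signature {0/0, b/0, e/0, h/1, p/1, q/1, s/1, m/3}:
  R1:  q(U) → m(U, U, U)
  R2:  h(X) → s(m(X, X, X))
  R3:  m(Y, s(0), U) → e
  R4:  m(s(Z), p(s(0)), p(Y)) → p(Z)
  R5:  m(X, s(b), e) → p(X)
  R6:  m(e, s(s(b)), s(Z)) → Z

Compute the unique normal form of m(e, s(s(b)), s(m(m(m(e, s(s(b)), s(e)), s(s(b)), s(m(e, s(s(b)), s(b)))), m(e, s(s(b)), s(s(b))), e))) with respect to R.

1. m(e, s(s(b)), s(m(m(m(e, s(s(b)), s(e)), s(s(b)), s(m(e, s(s(b)), s(b)))), m(e, s(s(b)), s(s(b))), e)))  →  m(m(m(e, s(s(b)), s(e)), s(s(b)), s(m(e, s(s(b)), s(b)))), m(e, s(s(b)), s(s(b))), e)   [R6 at ε]
2. m(m(m(e, s(s(b)), s(e)), s(s(b)), s(m(e, s(s(b)), s(b)))), m(e, s(s(b)), s(s(b))), e)  →  m(m(e, s(s(b)), s(m(e, s(s(b)), s(b)))), m(e, s(s(b)), s(s(b))), e)   [R6 at 1.1]
3. m(m(e, s(s(b)), s(m(e, s(s(b)), s(b)))), m(e, s(s(b)), s(s(b))), e)  →  m(m(e, s(s(b)), s(b)), m(e, s(s(b)), s(s(b))), e)   [R6 at 1]
4. m(m(e, s(s(b)), s(b)), m(e, s(s(b)), s(s(b))), e)  →  m(b, m(e, s(s(b)), s(s(b))), e)   [R6 at 1]
5. m(b, m(e, s(s(b)), s(s(b))), e)  →  m(b, s(b), e)   [R6 at 2]
6. m(b, s(b), e)  →  p(b)   [R5 at ε]

p(b)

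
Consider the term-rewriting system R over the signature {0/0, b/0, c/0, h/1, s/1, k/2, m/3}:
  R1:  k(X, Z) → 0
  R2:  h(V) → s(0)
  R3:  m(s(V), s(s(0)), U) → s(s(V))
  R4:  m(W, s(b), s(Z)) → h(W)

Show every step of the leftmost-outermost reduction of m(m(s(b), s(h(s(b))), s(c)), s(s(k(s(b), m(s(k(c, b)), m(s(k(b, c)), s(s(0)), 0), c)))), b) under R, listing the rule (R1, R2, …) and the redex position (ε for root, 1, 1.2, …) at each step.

1. m(m(s(b), s(h(s(b))), s(c)), s(s(k(s(b), m(s(k(c, b)), m(s(k(b, c)), s(s(0)), 0), c)))), b)  →  m(m(s(b), s(s(0)), s(c)), s(s(k(s(b), m(s(k(c, b)), m(s(k(b, c)), s(s(0)), 0), c)))), b)   [R2 at 1.2.1]
2. m(m(s(b), s(s(0)), s(c)), s(s(k(s(b), m(s(k(c, b)), m(s(k(b, c)), s(s(0)), 0), c)))), b)  →  m(s(s(b)), s(s(k(s(b), m(s(k(c, b)), m(s(k(b, c)), s(s(0)), 0), c)))), b)   [R3 at 1]
3. m(s(s(b)), s(s(k(s(b), m(s(k(c, b)), m(s(k(b, c)), s(s(0)), 0), c)))), b)  →  m(s(s(b)), s(s(0)), b)   [R1 at 2.1.1]
4. m(s(s(b)), s(s(0)), b)  →  s(s(s(b)))   [R3 at ε]

s(s(s(b)))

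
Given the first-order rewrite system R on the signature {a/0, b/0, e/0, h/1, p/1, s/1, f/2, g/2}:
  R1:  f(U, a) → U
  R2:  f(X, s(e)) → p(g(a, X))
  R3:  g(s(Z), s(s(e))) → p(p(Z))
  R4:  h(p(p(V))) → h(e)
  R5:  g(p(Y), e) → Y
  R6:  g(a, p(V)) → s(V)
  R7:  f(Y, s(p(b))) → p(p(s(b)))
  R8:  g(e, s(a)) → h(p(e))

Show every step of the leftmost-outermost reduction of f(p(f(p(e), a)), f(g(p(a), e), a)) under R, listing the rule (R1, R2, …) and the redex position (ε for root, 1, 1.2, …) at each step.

p(p(e))

1. f(p(f(p(e), a)), f(g(p(a), e), a))  →  f(p(p(e)), f(g(p(a), e), a))   [R1 at 1.1]
2. f(p(p(e)), f(g(p(a), e), a))  →  f(p(p(e)), g(p(a), e))   [R1 at 2]
3. f(p(p(e)), g(p(a), e))  →  f(p(p(e)), a)   [R5 at 2]
4. f(p(p(e)), a)  →  p(p(e))   [R1 at ε]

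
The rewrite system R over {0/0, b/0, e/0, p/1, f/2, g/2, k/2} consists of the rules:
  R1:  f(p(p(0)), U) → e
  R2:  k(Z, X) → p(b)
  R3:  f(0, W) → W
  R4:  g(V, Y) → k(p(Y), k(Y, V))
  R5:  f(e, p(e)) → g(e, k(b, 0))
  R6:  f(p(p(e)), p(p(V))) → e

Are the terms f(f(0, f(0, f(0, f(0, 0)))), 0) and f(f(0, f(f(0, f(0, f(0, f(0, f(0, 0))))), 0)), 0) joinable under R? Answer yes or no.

yes — NF(t₁) = 0, NF(t₂) = 0

Reduce t₁ = f(f(0, f(0, f(0, f(0, 0)))), 0):
1. f(f(0, f(0, f(0, f(0, 0)))), 0)  →  f(f(0, f(0, f(0, 0))), 0)   [R3 at 1]
2. f(f(0, f(0, f(0, 0))), 0)  →  f(f(0, f(0, 0)), 0)   [R3 at 1]
3. f(f(0, f(0, 0)), 0)  →  f(f(0, 0), 0)   [R3 at 1]
4. f(f(0, 0), 0)  →  f(0, 0)   [R3 at 1]
5. f(0, 0)  →  0   [R3 at ε]

Reduce t₂ = f(f(0, f(f(0, f(0, f(0, f(0, f(0, 0))))), 0)), 0):
1. f(f(0, f(f(0, f(0, f(0, f(0, f(0, 0))))), 0)), 0)  →  f(f(f(0, f(0, f(0, f(0, f(0, 0))))), 0), 0)   [R3 at 1]
2. f(f(f(0, f(0, f(0, f(0, f(0, 0))))), 0), 0)  →  f(f(f(0, f(0, f(0, f(0, 0)))), 0), 0)   [R3 at 1.1]
3. f(f(f(0, f(0, f(0, f(0, 0)))), 0), 0)  →  f(f(f(0, f(0, f(0, 0))), 0), 0)   [R3 at 1.1]
4. f(f(f(0, f(0, f(0, 0))), 0), 0)  →  f(f(f(0, f(0, 0)), 0), 0)   [R3 at 1.1]
5. f(f(f(0, f(0, 0)), 0), 0)  →  f(f(f(0, 0), 0), 0)   [R3 at 1.1]
6. f(f(f(0, 0), 0), 0)  →  f(f(0, 0), 0)   [R3 at 1.1]
7. f(f(0, 0), 0)  →  f(0, 0)   [R3 at 1]
8. f(0, 0)  →  0   [R3 at ε]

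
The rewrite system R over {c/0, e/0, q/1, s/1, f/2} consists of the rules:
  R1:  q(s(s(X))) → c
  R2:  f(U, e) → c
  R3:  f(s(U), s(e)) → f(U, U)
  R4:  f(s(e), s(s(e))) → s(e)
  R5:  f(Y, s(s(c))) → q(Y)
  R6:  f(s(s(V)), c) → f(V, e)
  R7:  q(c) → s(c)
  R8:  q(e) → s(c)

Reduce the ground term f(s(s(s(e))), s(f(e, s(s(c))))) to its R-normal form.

1. f(s(s(s(e))), s(f(e, s(s(c)))))  →  f(s(s(s(e))), s(q(e)))   [R5 at 2.1]
2. f(s(s(s(e))), s(q(e)))  →  f(s(s(s(e))), s(s(c)))   [R8 at 2.1]
3. f(s(s(s(e))), s(s(c)))  →  q(s(s(s(e))))   [R5 at ε]
4. q(s(s(s(e))))  →  c   [R1 at ε]

c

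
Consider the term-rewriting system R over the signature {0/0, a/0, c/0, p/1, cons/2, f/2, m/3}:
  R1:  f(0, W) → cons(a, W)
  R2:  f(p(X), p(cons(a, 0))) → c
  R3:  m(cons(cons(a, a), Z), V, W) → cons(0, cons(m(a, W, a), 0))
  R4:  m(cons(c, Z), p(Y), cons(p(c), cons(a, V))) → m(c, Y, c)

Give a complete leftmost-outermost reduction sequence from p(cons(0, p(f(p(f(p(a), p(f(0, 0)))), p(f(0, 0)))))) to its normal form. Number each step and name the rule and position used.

p(cons(0, p(c)))

1. p(cons(0, p(f(p(f(p(a), p(f(0, 0)))), p(f(0, 0))))))  →  p(cons(0, p(f(p(f(p(a), p(cons(a, 0)))), p(f(0, 0))))))   [R1 at 1.2.1.1.1.2.1]
2. p(cons(0, p(f(p(f(p(a), p(cons(a, 0)))), p(f(0, 0))))))  →  p(cons(0, p(f(p(c), p(f(0, 0))))))   [R2 at 1.2.1.1.1]
3. p(cons(0, p(f(p(c), p(f(0, 0))))))  →  p(cons(0, p(f(p(c), p(cons(a, 0))))))   [R1 at 1.2.1.2.1]
4. p(cons(0, p(f(p(c), p(cons(a, 0))))))  →  p(cons(0, p(c)))   [R2 at 1.2.1]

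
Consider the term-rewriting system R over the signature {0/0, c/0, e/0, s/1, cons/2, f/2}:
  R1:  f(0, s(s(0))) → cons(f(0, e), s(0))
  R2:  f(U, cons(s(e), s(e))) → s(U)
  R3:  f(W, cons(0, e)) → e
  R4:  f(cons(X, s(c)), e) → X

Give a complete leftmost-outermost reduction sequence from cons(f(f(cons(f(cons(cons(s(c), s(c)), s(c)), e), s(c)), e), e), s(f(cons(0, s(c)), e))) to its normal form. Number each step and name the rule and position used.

1. cons(f(f(cons(f(cons(cons(s(c), s(c)), s(c)), e), s(c)), e), e), s(f(cons(0, s(c)), e)))  →  cons(f(f(cons(cons(s(c), s(c)), s(c)), e), e), s(f(cons(0, s(c)), e)))   [R4 at 1.1]
2. cons(f(f(cons(cons(s(c), s(c)), s(c)), e), e), s(f(cons(0, s(c)), e)))  →  cons(f(cons(s(c), s(c)), e), s(f(cons(0, s(c)), e)))   [R4 at 1.1]
3. cons(f(cons(s(c), s(c)), e), s(f(cons(0, s(c)), e)))  →  cons(s(c), s(f(cons(0, s(c)), e)))   [R4 at 1]
4. cons(s(c), s(f(cons(0, s(c)), e)))  →  cons(s(c), s(0))   [R4 at 2.1]

cons(s(c), s(0))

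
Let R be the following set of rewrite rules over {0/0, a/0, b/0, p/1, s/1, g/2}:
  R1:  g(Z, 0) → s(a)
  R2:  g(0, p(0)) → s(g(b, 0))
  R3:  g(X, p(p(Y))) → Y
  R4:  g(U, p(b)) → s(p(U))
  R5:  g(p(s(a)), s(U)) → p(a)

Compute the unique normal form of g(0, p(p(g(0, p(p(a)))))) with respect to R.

1. g(0, p(p(g(0, p(p(a))))))  →  g(0, p(p(a)))   [R3 at ε]
2. g(0, p(p(a)))  →  a   [R3 at ε]

a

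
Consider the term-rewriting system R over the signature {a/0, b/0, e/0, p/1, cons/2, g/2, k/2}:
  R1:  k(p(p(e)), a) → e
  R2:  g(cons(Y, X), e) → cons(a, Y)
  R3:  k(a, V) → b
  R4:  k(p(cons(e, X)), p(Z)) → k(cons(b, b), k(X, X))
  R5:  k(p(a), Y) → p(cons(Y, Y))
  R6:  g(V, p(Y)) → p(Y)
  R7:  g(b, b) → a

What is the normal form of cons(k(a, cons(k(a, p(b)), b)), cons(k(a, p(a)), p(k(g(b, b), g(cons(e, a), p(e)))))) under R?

cons(b, cons(b, p(b)))

1. cons(k(a, cons(k(a, p(b)), b)), cons(k(a, p(a)), p(k(g(b, b), g(cons(e, a), p(e))))))  →  cons(b, cons(k(a, p(a)), p(k(g(b, b), g(cons(e, a), p(e))))))   [R3 at 1]
2. cons(b, cons(k(a, p(a)), p(k(g(b, b), g(cons(e, a), p(e))))))  →  cons(b, cons(b, p(k(g(b, b), g(cons(e, a), p(e))))))   [R3 at 2.1]
3. cons(b, cons(b, p(k(g(b, b), g(cons(e, a), p(e))))))  →  cons(b, cons(b, p(k(a, g(cons(e, a), p(e))))))   [R7 at 2.2.1.1]
4. cons(b, cons(b, p(k(a, g(cons(e, a), p(e))))))  →  cons(b, cons(b, p(b)))   [R3 at 2.2.1]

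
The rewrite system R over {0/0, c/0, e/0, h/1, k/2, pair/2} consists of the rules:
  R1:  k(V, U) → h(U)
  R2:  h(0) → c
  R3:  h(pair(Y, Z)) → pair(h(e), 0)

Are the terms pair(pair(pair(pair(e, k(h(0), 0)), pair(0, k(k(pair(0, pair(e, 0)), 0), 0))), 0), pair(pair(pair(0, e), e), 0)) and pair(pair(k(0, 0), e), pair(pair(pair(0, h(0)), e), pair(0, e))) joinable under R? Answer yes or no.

Reduce t₁ = pair(pair(pair(pair(e, k(h(0), 0)), pair(0, k(k(pair(0, pair(e, 0)), 0), 0))), 0), pair(pair(pair(0, e), e), 0)):
1. pair(pair(pair(pair(e, k(h(0), 0)), pair(0, k(k(pair(0, pair(e, 0)), 0), 0))), 0), pair(pair(pair(0, e), e), 0))  →  pair(pair(pair(pair(e, h(0)), pair(0, k(k(pair(0, pair(e, 0)), 0), 0))), 0), pair(pair(pair(0, e), e), 0))   [R1 at 1.1.1.2]
2. pair(pair(pair(pair(e, h(0)), pair(0, k(k(pair(0, pair(e, 0)), 0), 0))), 0), pair(pair(pair(0, e), e), 0))  →  pair(pair(pair(pair(e, c), pair(0, k(k(pair(0, pair(e, 0)), 0), 0))), 0), pair(pair(pair(0, e), e), 0))   [R2 at 1.1.1.2]
3. pair(pair(pair(pair(e, c), pair(0, k(k(pair(0, pair(e, 0)), 0), 0))), 0), pair(pair(pair(0, e), e), 0))  →  pair(pair(pair(pair(e, c), pair(0, h(0))), 0), pair(pair(pair(0, e), e), 0))   [R1 at 1.1.2.2]
4. pair(pair(pair(pair(e, c), pair(0, h(0))), 0), pair(pair(pair(0, e), e), 0))  →  pair(pair(pair(pair(e, c), pair(0, c)), 0), pair(pair(pair(0, e), e), 0))   [R2 at 1.1.2.2]

Reduce t₂ = pair(pair(k(0, 0), e), pair(pair(pair(0, h(0)), e), pair(0, e))):
1. pair(pair(k(0, 0), e), pair(pair(pair(0, h(0)), e), pair(0, e)))  →  pair(pair(h(0), e), pair(pair(pair(0, h(0)), e), pair(0, e)))   [R1 at 1.1]
2. pair(pair(h(0), e), pair(pair(pair(0, h(0)), e), pair(0, e)))  →  pair(pair(c, e), pair(pair(pair(0, h(0)), e), pair(0, e)))   [R2 at 1.1]
3. pair(pair(c, e), pair(pair(pair(0, h(0)), e), pair(0, e)))  →  pair(pair(c, e), pair(pair(pair(0, c), e), pair(0, e)))   [R2 at 2.1.1.2]

no — NF(t₁) = pair(pair(pair(pair(e, c), pair(0, c)), 0), pair(pair(pair(0, e), e), 0)), NF(t₂) = pair(pair(c, e), pair(pair(pair(0, c), e), pair(0, e)))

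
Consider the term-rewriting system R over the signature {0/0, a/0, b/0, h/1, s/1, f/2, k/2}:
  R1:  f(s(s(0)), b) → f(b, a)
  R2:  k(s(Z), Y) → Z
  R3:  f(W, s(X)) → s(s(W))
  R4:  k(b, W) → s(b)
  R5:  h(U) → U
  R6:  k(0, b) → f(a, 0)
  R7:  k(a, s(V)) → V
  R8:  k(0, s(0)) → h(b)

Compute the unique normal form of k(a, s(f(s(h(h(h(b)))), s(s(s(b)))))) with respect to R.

s(s(s(b)))

1. k(a, s(f(s(h(h(h(b)))), s(s(s(b))))))  →  f(s(h(h(h(b)))), s(s(s(b))))   [R7 at ε]
2. f(s(h(h(h(b)))), s(s(s(b))))  →  s(s(s(h(h(h(b))))))   [R3 at ε]
3. s(s(s(h(h(h(b))))))  →  s(s(s(h(h(b)))))   [R5 at 1.1.1]
4. s(s(s(h(h(b)))))  →  s(s(s(h(b))))   [R5 at 1.1.1]
5. s(s(s(h(b))))  →  s(s(s(b)))   [R5 at 1.1.1]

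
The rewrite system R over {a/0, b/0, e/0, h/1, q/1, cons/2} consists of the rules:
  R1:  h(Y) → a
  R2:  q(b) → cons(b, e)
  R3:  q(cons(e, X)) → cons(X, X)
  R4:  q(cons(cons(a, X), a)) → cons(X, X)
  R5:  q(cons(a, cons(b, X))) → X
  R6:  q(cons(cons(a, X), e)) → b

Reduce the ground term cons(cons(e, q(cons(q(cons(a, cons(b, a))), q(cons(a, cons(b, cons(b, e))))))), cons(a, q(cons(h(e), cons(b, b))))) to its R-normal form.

1. cons(cons(e, q(cons(q(cons(a, cons(b, a))), q(cons(a, cons(b, cons(b, e))))))), cons(a, q(cons(h(e), cons(b, b)))))  →  cons(cons(e, q(cons(a, q(cons(a, cons(b, cons(b, e))))))), cons(a, q(cons(h(e), cons(b, b)))))   [R5 at 1.2.1.1]
2. cons(cons(e, q(cons(a, q(cons(a, cons(b, cons(b, e))))))), cons(a, q(cons(h(e), cons(b, b)))))  →  cons(cons(e, q(cons(a, cons(b, e)))), cons(a, q(cons(h(e), cons(b, b)))))   [R5 at 1.2.1.2]
3. cons(cons(e, q(cons(a, cons(b, e)))), cons(a, q(cons(h(e), cons(b, b)))))  →  cons(cons(e, e), cons(a, q(cons(h(e), cons(b, b)))))   [R5 at 1.2]
4. cons(cons(e, e), cons(a, q(cons(h(e), cons(b, b)))))  →  cons(cons(e, e), cons(a, q(cons(a, cons(b, b)))))   [R1 at 2.2.1.1]
5. cons(cons(e, e), cons(a, q(cons(a, cons(b, b)))))  →  cons(cons(e, e), cons(a, b))   [R5 at 2.2]

cons(cons(e, e), cons(a, b))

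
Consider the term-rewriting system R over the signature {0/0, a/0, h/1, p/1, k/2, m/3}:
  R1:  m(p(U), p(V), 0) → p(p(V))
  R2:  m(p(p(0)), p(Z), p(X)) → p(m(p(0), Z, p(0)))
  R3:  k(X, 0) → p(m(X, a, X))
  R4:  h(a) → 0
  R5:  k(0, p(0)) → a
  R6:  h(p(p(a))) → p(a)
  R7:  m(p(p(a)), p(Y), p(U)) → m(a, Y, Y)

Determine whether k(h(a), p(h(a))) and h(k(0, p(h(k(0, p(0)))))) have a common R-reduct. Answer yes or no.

no — NF(t₁) = a, NF(t₂) = 0

Reduce t₁ = k(h(a), p(h(a))):
1. k(h(a), p(h(a)))  →  k(0, p(h(a)))   [R4 at 1]
2. k(0, p(h(a)))  →  k(0, p(0))   [R4 at 2.1]
3. k(0, p(0))  →  a   [R5 at ε]

Reduce t₂ = h(k(0, p(h(k(0, p(0)))))):
1. h(k(0, p(h(k(0, p(0))))))  →  h(k(0, p(h(a))))   [R5 at 1.2.1.1]
2. h(k(0, p(h(a))))  →  h(k(0, p(0)))   [R4 at 1.2.1]
3. h(k(0, p(0)))  →  h(a)   [R5 at 1]
4. h(a)  →  0   [R4 at ε]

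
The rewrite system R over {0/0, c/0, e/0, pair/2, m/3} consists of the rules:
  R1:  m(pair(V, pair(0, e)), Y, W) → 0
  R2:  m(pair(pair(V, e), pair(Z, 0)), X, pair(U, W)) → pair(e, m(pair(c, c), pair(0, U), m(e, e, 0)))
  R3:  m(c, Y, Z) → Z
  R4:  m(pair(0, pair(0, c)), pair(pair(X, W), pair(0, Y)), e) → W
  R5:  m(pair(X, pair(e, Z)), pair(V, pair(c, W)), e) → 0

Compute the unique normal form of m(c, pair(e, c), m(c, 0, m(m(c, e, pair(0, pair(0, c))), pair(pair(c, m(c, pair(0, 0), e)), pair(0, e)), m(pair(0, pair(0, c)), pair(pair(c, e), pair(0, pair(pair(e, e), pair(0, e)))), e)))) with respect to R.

1. m(c, pair(e, c), m(c, 0, m(m(c, e, pair(0, pair(0, c))), pair(pair(c, m(c, pair(0, 0), e)), pair(0, e)), m(pair(0, pair(0, c)), pair(pair(c, e), pair(0, pair(pair(e, e), pair(0, e)))), e))))  →  m(c, 0, m(m(c, e, pair(0, pair(0, c))), pair(pair(c, m(c, pair(0, 0), e)), pair(0, e)), m(pair(0, pair(0, c)), pair(pair(c, e), pair(0, pair(pair(e, e), pair(0, e)))), e)))   [R3 at ε]
2. m(c, 0, m(m(c, e, pair(0, pair(0, c))), pair(pair(c, m(c, pair(0, 0), e)), pair(0, e)), m(pair(0, pair(0, c)), pair(pair(c, e), pair(0, pair(pair(e, e), pair(0, e)))), e)))  →  m(m(c, e, pair(0, pair(0, c))), pair(pair(c, m(c, pair(0, 0), e)), pair(0, e)), m(pair(0, pair(0, c)), pair(pair(c, e), pair(0, pair(pair(e, e), pair(0, e)))), e))   [R3 at ε]
3. m(m(c, e, pair(0, pair(0, c))), pair(pair(c, m(c, pair(0, 0), e)), pair(0, e)), m(pair(0, pair(0, c)), pair(pair(c, e), pair(0, pair(pair(e, e), pair(0, e)))), e))  →  m(pair(0, pair(0, c)), pair(pair(c, m(c, pair(0, 0), e)), pair(0, e)), m(pair(0, pair(0, c)), pair(pair(c, e), pair(0, pair(pair(e, e), pair(0, e)))), e))   [R3 at 1]
4. m(pair(0, pair(0, c)), pair(pair(c, m(c, pair(0, 0), e)), pair(0, e)), m(pair(0, pair(0, c)), pair(pair(c, e), pair(0, pair(pair(e, e), pair(0, e)))), e))  →  m(pair(0, pair(0, c)), pair(pair(c, e), pair(0, e)), m(pair(0, pair(0, c)), pair(pair(c, e), pair(0, pair(pair(e, e), pair(0, e)))), e))   [R3 at 2.1.2]
5. m(pair(0, pair(0, c)), pair(pair(c, e), pair(0, e)), m(pair(0, pair(0, c)), pair(pair(c, e), pair(0, pair(pair(e, e), pair(0, e)))), e))  →  m(pair(0, pair(0, c)), pair(pair(c, e), pair(0, e)), e)   [R4 at 3]
6. m(pair(0, pair(0, c)), pair(pair(c, e), pair(0, e)), e)  →  e   [R4 at ε]

e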